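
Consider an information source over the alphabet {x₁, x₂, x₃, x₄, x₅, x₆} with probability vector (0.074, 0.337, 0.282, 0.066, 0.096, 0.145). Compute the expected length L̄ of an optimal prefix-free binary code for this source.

Repeatedly combine the two least-probable nodes; the expected code length is the sum of the merged weights.
merge 33/500 + 37/500 → 7/50
merge 12/125 + 7/50 → 59/250
merge 29/200 + 59/250 → 381/1000
merge 141/500 + 337/1000 → 619/1000
merge 381/1000 + 619/1000 → 1
L = 7/50 + 59/250 + 381/1000 + 619/1000 + 1 = 297/125 = 2.376 bits/symbol.

2.376 bits/symbol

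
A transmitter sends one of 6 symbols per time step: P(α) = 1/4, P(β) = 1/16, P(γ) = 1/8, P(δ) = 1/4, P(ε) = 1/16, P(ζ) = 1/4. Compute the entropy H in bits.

2.375 bits

Each probability is a power of 1/2, so log₂(1/p) is an integer.
H = Σ p·log₂(1/p) = 1/4·2 + 1/16·4 + 1/8·3 + 1/4·2 + 1/16·4 + 1/4·2 = 2.375 bits.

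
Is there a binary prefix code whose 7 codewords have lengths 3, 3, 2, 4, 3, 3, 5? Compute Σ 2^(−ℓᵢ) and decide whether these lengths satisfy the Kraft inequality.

0.84375; yes

With common denominator 2^5 = 32: Σ 2^(−ℓᵢ) = 4/32 + 4/32 + 8/32 + 2/32 + 4/32 + 4/32 + 1/32 = 27/32 = 0.84375.
Kraft's inequality requires Σ ≤ 1; here Σ = 0.84375 ≤ 1, so such a prefix code exists.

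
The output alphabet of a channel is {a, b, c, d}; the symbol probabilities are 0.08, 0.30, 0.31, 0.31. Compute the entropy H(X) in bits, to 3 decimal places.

1.860 bits

H = −Σ pᵢ log₂ pᵢ.
−0.08·log₂(0.08) = 0.2915
−0.30·log₂(0.30) = 0.5211
−0.31·log₂(0.31) = 0.5238
−0.31·log₂(0.31) = 0.5238
Sum ≈ 1.8602 → 1.860 bits.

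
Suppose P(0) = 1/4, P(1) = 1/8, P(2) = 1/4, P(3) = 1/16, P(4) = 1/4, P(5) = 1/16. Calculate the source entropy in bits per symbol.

Each probability is a power of 1/2, so log₂(1/p) is an integer.
H = Σ p·log₂(1/p) = 1/4·2 + 1/8·3 + 1/4·2 + 1/16·4 + 1/4·2 + 1/16·4 = 2.375 bits.

2.375 bits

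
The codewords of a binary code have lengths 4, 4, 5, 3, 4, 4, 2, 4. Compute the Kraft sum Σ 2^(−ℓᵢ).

With common denominator 2^5 = 32: Σ 2^(−ℓᵢ) = 2/32 + 2/32 + 1/32 + 4/32 + 2/32 + 2/32 + 8/32 + 2/32 = 23/32 = 0.71875.

0.71875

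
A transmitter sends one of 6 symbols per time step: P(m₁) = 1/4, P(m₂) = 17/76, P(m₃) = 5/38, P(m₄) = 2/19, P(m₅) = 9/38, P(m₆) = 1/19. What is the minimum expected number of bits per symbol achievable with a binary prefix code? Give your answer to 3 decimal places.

2.447 bits/symbol

Repeatedly combine the two least-probable nodes; the expected code length is the sum of the merged weights.
merge 1/19 + 2/19 → 3/19
merge 5/38 + 3/19 → 11/38
merge 17/76 + 9/38 → 35/76
merge 1/4 + 11/38 → 41/76
merge 35/76 + 41/76 → 1
L = 3/19 + 11/38 + 35/76 + 41/76 + 1 = 93/38 ≈ 2.447 bits/symbol.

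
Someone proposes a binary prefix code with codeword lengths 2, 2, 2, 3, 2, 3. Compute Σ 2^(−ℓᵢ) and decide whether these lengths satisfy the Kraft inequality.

With common denominator 2^3 = 8: Σ 2^(−ℓᵢ) = 2/8 + 2/8 + 2/8 + 1/8 + 2/8 + 1/8 = 10/8 = 1.25.
Kraft's inequality requires Σ ≤ 1; here Σ = 1.25 > 1, so no such prefix code exists.

1.25; no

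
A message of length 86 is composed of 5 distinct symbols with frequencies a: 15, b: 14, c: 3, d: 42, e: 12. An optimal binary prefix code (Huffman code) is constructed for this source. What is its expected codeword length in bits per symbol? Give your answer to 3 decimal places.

2.023 bits/symbol

Probabilities are the counts divided by 86.
Repeatedly combine the two least-probable nodes; the expected code length is the sum of the merged weights.
merge 3/86 + 6/43 → 15/86
merge 7/43 + 15/86 → 29/86
merge 15/86 + 29/86 → 22/43
merge 21/43 + 22/43 → 1
L = 15/86 + 29/86 + 22/43 + 1 = 87/43 ≈ 2.023 bits/symbol.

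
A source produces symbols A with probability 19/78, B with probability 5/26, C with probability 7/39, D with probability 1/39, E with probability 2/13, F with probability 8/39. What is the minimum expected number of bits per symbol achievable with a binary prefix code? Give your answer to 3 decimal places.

Repeatedly combine the two least-probable nodes; the expected code length is the sum of the merged weights.
merge 1/39 + 2/13 → 7/39
merge 7/39 + 7/39 → 14/39
merge 5/26 + 8/39 → 31/78
merge 19/78 + 14/39 → 47/78
merge 31/78 + 47/78 → 1
L = 7/39 + 14/39 + 31/78 + 47/78 + 1 = 33/13 ≈ 2.538 bits/symbol.

2.538 bits/symbol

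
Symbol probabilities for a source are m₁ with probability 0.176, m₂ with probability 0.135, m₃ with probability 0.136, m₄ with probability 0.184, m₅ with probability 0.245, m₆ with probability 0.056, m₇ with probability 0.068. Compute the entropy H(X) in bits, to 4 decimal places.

2.6657 bits

H = −Σ pᵢ log₂ pᵢ.
−0.176·log₂(0.176) = 0.4411
−0.135·log₂(0.135) = 0.3900
−0.136·log₂(0.136) = 0.3915
−0.184·log₂(0.184) = 0.4494
−0.245·log₂(0.245) = 0.4971
−0.056·log₂(0.056) = 0.2329
−0.068·log₂(0.068) = 0.2637
Sum ≈ 2.6657 → 2.6657 bits.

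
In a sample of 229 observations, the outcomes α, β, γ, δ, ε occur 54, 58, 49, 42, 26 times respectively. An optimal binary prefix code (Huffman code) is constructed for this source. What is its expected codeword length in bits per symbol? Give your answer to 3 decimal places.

2.297 bits/symbol

Probabilities are the counts divided by 229.
Repeatedly combine the two least-probable nodes; the expected code length is the sum of the merged weights.
merge 26/229 + 42/229 → 68/229
merge 49/229 + 54/229 → 103/229
merge 58/229 + 68/229 → 126/229
merge 103/229 + 126/229 → 1
L = 68/229 + 103/229 + 126/229 + 1 = 526/229 ≈ 2.297 bits/symbol.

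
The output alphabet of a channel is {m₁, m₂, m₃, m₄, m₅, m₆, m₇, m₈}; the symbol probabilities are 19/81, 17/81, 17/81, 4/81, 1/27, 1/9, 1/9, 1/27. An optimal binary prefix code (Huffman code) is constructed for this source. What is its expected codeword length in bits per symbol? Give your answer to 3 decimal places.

Repeatedly combine the two least-probable nodes; the expected code length is the sum of the merged weights.
merge 1/27 + 1/27 → 2/27
merge 4/81 + 2/27 → 10/81
merge 1/9 + 1/9 → 2/9
merge 10/81 + 17/81 → 1/3
merge 17/81 + 2/9 → 35/81
merge 19/81 + 1/3 → 46/81
merge 35/81 + 46/81 → 1
L = 2/27 + 10/81 + 2/9 + 1/3 + 35/81 + 46/81 + 1 = 223/81 ≈ 2.753 bits/symbol.

2.753 bits/symbol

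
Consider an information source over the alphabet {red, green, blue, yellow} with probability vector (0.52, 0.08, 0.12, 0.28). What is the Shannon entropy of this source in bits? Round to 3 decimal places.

1.663 bits

H = −Σ pᵢ log₂ pᵢ.
−0.52·log₂(0.52) = 0.4906
−0.08·log₂(0.08) = 0.2915
−0.12·log₂(0.12) = 0.3671
−0.28·log₂(0.28) = 0.5142
Sum ≈ 1.6634 → 1.663 bits.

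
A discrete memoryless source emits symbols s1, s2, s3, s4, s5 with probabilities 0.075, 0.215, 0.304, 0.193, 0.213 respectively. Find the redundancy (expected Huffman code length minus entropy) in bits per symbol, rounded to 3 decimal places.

0.055 bits

Entropy H = −Σ p log₂ p ≈ 2.2126 bits.
Huffman merges: 3/40+193/1000→67/250; 213/1000+43/200→107/250; 67/250+38/125→143/250; 107/250+143/250→1. L = 567/250 ≈ 2.2680.
L − H = 2.2680 − 2.2126 = 0.055 bits.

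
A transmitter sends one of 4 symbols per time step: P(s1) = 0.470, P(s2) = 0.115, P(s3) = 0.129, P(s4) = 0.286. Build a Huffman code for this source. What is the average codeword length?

Repeatedly combine the two least-probable nodes; the expected code length is the sum of the merged weights.
merge 23/200 + 129/1000 → 61/250
merge 61/250 + 143/500 → 53/100
merge 47/100 + 53/100 → 1
L = 61/250 + 53/100 + 1 = 887/500 = 1.774 bits/symbol.

1.774 bits/symbol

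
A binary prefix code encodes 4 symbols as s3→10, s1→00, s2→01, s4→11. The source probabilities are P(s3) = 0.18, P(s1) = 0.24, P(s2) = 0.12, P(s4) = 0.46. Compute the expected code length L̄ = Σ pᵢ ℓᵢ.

2 bits/symbol

L̄ = Σ pᵢ·ℓᵢ = 0.18·2 + 0.24·2 + 0.12·2 + 0.46·2 = 2 bits/symbol.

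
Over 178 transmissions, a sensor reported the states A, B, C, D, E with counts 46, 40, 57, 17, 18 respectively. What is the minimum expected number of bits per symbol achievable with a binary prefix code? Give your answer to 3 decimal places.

2.197 bits/symbol

Probabilities are the counts divided by 178.
Repeatedly combine the two least-probable nodes; the expected code length is the sum of the merged weights.
merge 17/178 + 9/89 → 35/178
merge 35/178 + 20/89 → 75/178
merge 23/89 + 57/178 → 103/178
merge 75/178 + 103/178 → 1
L = 35/178 + 75/178 + 103/178 + 1 = 391/178 ≈ 2.197 bits/symbol.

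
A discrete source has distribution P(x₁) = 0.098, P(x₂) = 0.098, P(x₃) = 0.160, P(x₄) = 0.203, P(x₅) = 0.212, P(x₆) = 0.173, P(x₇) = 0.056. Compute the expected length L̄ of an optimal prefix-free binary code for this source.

Repeatedly combine the two least-probable nodes; the expected code length is the sum of the merged weights.
merge 7/125 + 49/500 → 77/500
merge 49/500 + 77/500 → 63/250
merge 4/25 + 173/1000 → 333/1000
merge 203/1000 + 53/250 → 83/200
merge 63/250 + 333/1000 → 117/200
merge 83/200 + 117/200 → 1
L = 77/500 + 63/250 + 333/1000 + 83/200 + 117/200 + 1 = 2739/1000 = 2.739 bits/symbol.

2.739 bits/symbol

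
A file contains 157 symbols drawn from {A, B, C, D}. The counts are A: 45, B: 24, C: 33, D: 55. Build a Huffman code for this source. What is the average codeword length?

2 bits/symbol

Probabilities are the counts divided by 157.
Repeatedly combine the two least-probable nodes; the expected code length is the sum of the merged weights.
merge 24/157 + 33/157 → 57/157
merge 45/157 + 55/157 → 100/157
merge 57/157 + 100/157 → 1
L = 57/157 + 100/157 + 1 = 2 bits/symbol.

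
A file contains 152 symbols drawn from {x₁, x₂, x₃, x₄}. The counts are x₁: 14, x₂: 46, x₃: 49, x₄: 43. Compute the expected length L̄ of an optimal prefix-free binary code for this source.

2 bits/symbol

Probabilities are the counts divided by 152.
Repeatedly combine the two least-probable nodes; the expected code length is the sum of the merged weights.
merge 7/76 + 43/152 → 3/8
merge 23/76 + 49/152 → 5/8
merge 3/8 + 5/8 → 1
L = 3/8 + 5/8 + 1 = 2 bits/symbol.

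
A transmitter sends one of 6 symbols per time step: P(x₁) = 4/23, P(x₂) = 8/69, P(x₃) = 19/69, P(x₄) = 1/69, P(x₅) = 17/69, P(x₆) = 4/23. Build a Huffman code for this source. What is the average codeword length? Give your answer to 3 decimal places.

2.435 bits/symbol

Repeatedly combine the two least-probable nodes; the expected code length is the sum of the merged weights.
merge 1/69 + 8/69 → 3/23
merge 3/23 + 4/23 → 7/23
merge 4/23 + 17/69 → 29/69
merge 19/69 + 7/23 → 40/69
merge 29/69 + 40/69 → 1
L = 3/23 + 7/23 + 29/69 + 40/69 + 1 = 56/23 ≈ 2.435 bits/symbol.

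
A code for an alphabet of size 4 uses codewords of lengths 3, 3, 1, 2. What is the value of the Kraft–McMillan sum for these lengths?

1

With common denominator 2^3 = 8: Σ 2^(−ℓᵢ) = 1/8 + 1/8 + 4/8 + 2/8 = 8/8 = 1.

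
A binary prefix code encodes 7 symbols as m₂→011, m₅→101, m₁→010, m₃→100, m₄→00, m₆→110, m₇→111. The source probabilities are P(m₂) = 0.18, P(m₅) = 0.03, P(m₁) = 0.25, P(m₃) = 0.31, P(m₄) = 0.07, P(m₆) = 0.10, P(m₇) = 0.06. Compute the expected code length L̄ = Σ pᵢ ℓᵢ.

L̄ = Σ pᵢ·ℓᵢ = 0.18·3 + 0.03·3 + 0.25·3 + 0.31·3 + 0.07·2 + 0.10·3 + 0.06·3 = 2.93 bits/symbol.

2.93 bits/symbol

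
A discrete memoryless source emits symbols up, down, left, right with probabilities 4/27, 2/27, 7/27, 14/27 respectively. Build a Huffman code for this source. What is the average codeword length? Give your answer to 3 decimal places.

Repeatedly combine the two least-probable nodes; the expected code length is the sum of the merged weights.
merge 2/27 + 4/27 → 2/9
merge 2/9 + 7/27 → 13/27
merge 13/27 + 14/27 → 1
L = 2/9 + 13/27 + 1 = 46/27 ≈ 1.704 bits/symbol.

1.704 bits/symbol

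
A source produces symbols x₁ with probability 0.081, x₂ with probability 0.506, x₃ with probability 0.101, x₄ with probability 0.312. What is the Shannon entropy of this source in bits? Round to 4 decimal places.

1.6493 bits

H = −Σ pᵢ log₂ pᵢ.
−0.081·log₂(0.081) = 0.2937
−0.506·log₂(0.506) = 0.4973
−0.101·log₂(0.101) = 0.3341
−0.312·log₂(0.312) = 0.5243
Sum ≈ 1.6493 → 1.6493 bits.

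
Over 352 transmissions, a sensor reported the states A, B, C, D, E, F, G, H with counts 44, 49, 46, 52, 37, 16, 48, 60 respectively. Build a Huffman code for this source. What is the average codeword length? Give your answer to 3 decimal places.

Probabilities are the counts divided by 352.
Repeatedly combine the two least-probable nodes; the expected code length is the sum of the merged weights.
merge 1/22 + 37/352 → 53/352
merge 1/8 + 23/176 → 45/176
merge 3/22 + 49/352 → 97/352
merge 13/88 + 53/352 → 105/352
merge 15/88 + 45/176 → 75/176
merge 97/352 + 105/352 → 101/176
merge 75/176 + 101/176 → 1
L = 53/352 + 45/176 + 97/352 + 105/352 + 75/176 + 101/176 + 1 = 1049/352 ≈ 2.980 bits/symbol.

2.980 bits/symbol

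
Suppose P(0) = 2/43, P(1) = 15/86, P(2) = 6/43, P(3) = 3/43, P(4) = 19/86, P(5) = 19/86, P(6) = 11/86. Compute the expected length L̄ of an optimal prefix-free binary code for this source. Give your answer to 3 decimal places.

2.674 bits/symbol

Repeatedly combine the two least-probable nodes; the expected code length is the sum of the merged weights.
merge 2/43 + 3/43 → 5/43
merge 5/43 + 11/86 → 21/86
merge 6/43 + 15/86 → 27/86
merge 19/86 + 19/86 → 19/43
merge 21/86 + 27/86 → 24/43
merge 19/43 + 24/43 → 1
L = 5/43 + 21/86 + 27/86 + 19/43 + 24/43 + 1 = 115/43 ≈ 2.674 bits/symbol.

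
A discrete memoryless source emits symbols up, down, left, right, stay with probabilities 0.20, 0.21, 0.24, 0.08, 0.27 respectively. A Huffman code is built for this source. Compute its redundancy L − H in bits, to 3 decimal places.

0.047 bits

Entropy H = −Σ p log₂ p ≈ 2.2329 bits.
Huffman merges: 2/25+1/5→7/25; 21/100+6/25→9/20; 27/100+7/25→11/20; 9/20+11/20→1. L = 57/25 ≈ 2.2800.
L − H = 2.2800 − 2.2329 = 0.047 bits.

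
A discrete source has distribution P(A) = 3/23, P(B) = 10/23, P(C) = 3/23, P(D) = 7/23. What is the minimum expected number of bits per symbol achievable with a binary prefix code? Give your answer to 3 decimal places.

Repeatedly combine the two least-probable nodes; the expected code length is the sum of the merged weights.
merge 3/23 + 3/23 → 6/23
merge 6/23 + 7/23 → 13/23
merge 10/23 + 13/23 → 1
L = 6/23 + 13/23 + 1 = 42/23 ≈ 1.826 bits/symbol.

1.826 bits/symbol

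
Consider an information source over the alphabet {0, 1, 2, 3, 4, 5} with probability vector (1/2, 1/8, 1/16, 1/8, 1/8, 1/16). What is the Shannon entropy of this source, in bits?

Each probability is a power of 1/2, so log₂(1/p) is an integer.
H = Σ p·log₂(1/p) = 1/2·1 + 1/8·3 + 1/16·4 + 1/8·3 + 1/8·3 + 1/16·4 = 2.125 bits.

2.125 bits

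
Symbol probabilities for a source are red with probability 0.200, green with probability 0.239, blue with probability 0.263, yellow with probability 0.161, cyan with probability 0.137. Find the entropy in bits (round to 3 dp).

2.282 bits

H = −Σ pᵢ log₂ pᵢ.
−0.200·log₂(0.200) = 0.4644
−0.239·log₂(0.239) = 0.4935
−0.263·log₂(0.263) = 0.5068
−0.161·log₂(0.161) = 0.4242
−0.137·log₂(0.137) = 0.3929
Sum ≈ 2.2818 → 2.282 bits.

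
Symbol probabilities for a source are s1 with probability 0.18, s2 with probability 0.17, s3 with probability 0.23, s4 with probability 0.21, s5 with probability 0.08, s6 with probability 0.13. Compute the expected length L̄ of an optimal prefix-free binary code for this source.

Repeatedly combine the two least-probable nodes; the expected code length is the sum of the merged weights.
merge 2/25 + 13/100 → 21/100
merge 17/100 + 9/50 → 7/20
merge 21/100 + 21/100 → 21/50
merge 23/100 + 7/20 → 29/50
merge 21/50 + 29/50 → 1
L = 21/100 + 7/20 + 21/50 + 29/50 + 1 = 64/25 = 2.56 bits/symbol.

2.56 bits/symbol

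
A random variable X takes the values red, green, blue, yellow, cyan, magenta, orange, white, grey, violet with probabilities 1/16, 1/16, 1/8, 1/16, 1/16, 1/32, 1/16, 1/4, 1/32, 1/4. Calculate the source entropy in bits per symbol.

2.9375 bits

Each probability is a power of 1/2, so log₂(1/p) is an integer.
H = Σ p·log₂(1/p) = 1/16·4 + 1/16·4 + 1/8·3 + 1/16·4 + 1/16·4 + 1/32·5 + 1/16·4 + 1/4·2 + 1/32·5 + 1/4·2 = 2.9375 bits.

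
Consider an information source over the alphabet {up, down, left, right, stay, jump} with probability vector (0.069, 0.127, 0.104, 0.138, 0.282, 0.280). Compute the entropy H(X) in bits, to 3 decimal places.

2.407 bits

H = −Σ pᵢ log₂ pᵢ.
−0.069·log₂(0.069) = 0.2662
−0.127·log₂(0.127) = 0.3781
−0.104·log₂(0.104) = 0.3396
−0.138·log₂(0.138) = 0.3943
−0.282·log₂(0.282) = 0.5150
−0.280·log₂(0.280) = 0.5142
Sum ≈ 2.4074 → 2.407 bits.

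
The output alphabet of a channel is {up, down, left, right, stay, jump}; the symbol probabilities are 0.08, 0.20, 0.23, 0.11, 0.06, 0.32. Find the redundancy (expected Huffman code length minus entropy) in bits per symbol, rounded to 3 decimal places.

0.027 bits

Entropy H = −Σ p log₂ p ≈ 2.3634 bits.
Huffman merges: 3/50+2/25→7/50; 11/100+7/50→1/4; 1/5+23/100→43/100; 1/4+8/25→57/100; 43/100+57/100→1. L = 239/100 ≈ 2.3900.
L − H = 2.3900 − 2.3634 = 0.027 bits.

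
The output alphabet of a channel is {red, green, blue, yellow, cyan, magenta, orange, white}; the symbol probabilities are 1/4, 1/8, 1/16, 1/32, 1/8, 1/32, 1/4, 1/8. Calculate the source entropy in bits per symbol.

2.6875 bits

Each probability is a power of 1/2, so log₂(1/p) is an integer.
H = Σ p·log₂(1/p) = 1/4·2 + 1/8·3 + 1/16·4 + 1/32·5 + 1/8·3 + 1/32·5 + 1/4·2 + 1/8·3 = 2.6875 bits.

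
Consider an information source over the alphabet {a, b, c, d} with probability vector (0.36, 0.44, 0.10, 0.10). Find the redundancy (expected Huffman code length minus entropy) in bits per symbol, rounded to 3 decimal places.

0.044 bits

Entropy H = −Σ p log₂ p ≈ 1.7161 bits.
Huffman merges: 1/10+1/10→1/5; 1/5+9/25→14/25; 11/25+14/25→1. L = 44/25 ≈ 1.7600.
L − H = 1.7600 − 1.7161 = 0.044 bits.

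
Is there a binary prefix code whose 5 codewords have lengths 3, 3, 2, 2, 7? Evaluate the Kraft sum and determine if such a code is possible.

With common denominator 2^7 = 128: Σ 2^(−ℓᵢ) = 16/128 + 16/128 + 32/128 + 32/128 + 1/128 = 97/128 = 0.7578125.
Kraft's inequality requires Σ ≤ 1; here Σ = 0.7578125 ≤ 1, so such a prefix code exists.

0.7578125; yes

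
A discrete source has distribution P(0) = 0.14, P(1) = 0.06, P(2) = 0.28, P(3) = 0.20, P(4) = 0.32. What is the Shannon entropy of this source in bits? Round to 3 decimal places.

H = −Σ pᵢ log₂ pᵢ.
−0.14·log₂(0.14) = 0.3971
−0.06·log₂(0.06) = 0.2435
−0.28·log₂(0.28) = 0.5142
−0.20·log₂(0.20) = 0.4644
−0.32·log₂(0.32) = 0.5260
Sum ≈ 2.1453 → 2.145 bits.

2.145 bits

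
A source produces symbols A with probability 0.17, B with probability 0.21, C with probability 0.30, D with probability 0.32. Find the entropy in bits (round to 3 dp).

H = −Σ pᵢ log₂ pᵢ.
−0.17·log₂(0.17) = 0.4346
−0.21·log₂(0.21) = 0.4728
−0.30·log₂(0.30) = 0.5211
−0.32·log₂(0.32) = 0.5260
Sum ≈ 1.9545 → 1.955 bits.

1.955 bits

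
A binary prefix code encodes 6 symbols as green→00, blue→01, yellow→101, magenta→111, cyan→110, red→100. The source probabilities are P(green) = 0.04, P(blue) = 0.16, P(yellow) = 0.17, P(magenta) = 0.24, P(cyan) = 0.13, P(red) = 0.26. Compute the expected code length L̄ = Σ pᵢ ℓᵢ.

2.8 bits/symbol

L̄ = Σ pᵢ·ℓᵢ = 0.04·2 + 0.16·2 + 0.17·3 + 0.24·3 + 0.13·3 + 0.26·3 = 2.8 bits/symbol.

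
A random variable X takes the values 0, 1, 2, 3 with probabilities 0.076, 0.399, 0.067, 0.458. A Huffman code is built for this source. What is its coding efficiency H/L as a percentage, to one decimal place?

Entropy H = −Σ p log₂ p ≈ 1.5887 bits.
Huffman merges: 67/1000+19/250→143/1000; 143/1000+399/1000→271/500; 229/500+271/500→1. L = 337/200 ≈ 1.6850.
Efficiency = H/L = 1.5887/1.6850 = 94.3%.

94.3%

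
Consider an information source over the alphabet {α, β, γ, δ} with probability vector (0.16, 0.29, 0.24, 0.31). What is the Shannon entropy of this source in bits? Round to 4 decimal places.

1.9588 bits

H = −Σ pᵢ log₂ pᵢ.
−0.16·log₂(0.16) = 0.4230
−0.29·log₂(0.29) = 0.5179
−0.24·log₂(0.24) = 0.4941
−0.31·log₂(0.31) = 0.5238
Sum ≈ 1.9588 → 1.9588 bits.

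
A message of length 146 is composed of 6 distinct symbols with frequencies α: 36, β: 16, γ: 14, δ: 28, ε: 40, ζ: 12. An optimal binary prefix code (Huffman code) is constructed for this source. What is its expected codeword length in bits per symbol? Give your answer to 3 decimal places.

Probabilities are the counts divided by 146.
Repeatedly combine the two least-probable nodes; the expected code length is the sum of the merged weights.
merge 6/73 + 7/73 → 13/73
merge 8/73 + 13/73 → 21/73
merge 14/73 + 18/73 → 32/73
merge 20/73 + 21/73 → 41/73
merge 32/73 + 41/73 → 1
L = 13/73 + 21/73 + 32/73 + 41/73 + 1 = 180/73 ≈ 2.466 bits/symbol.

2.466 bits/symbol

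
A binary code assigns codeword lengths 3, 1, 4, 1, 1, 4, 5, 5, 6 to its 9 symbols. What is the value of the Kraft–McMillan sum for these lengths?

1.828125

With common denominator 2^6 = 64: Σ 2^(−ℓᵢ) = 8/64 + 32/64 + 4/64 + 32/64 + 32/64 + 4/64 + 2/64 + 2/64 + 1/64 = 117/64 = 1.828125.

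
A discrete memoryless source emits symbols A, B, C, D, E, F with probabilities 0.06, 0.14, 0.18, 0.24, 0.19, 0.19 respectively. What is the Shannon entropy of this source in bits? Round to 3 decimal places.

H = −Σ pᵢ log₂ pᵢ.
−0.06·log₂(0.06) = 0.2435
−0.14·log₂(0.14) = 0.3971
−0.18·log₂(0.18) = 0.4453
−0.24·log₂(0.24) = 0.4941
−0.19·log₂(0.19) = 0.4552
−0.19·log₂(0.19) = 0.4552
Sum ≈ 2.4905 → 2.491 bits.

2.491 bits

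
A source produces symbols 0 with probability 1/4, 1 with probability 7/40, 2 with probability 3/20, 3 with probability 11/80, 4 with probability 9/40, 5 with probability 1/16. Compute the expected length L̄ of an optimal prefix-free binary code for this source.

2.525 bits/symbol

Repeatedly combine the two least-probable nodes; the expected code length is the sum of the merged weights.
merge 1/16 + 11/80 → 1/5
merge 3/20 + 7/40 → 13/40
merge 1/5 + 9/40 → 17/40
merge 1/4 + 13/40 → 23/40
merge 17/40 + 23/40 → 1
L = 1/5 + 13/40 + 17/40 + 23/40 + 1 = 101/40 = 2.525 bits/symbol.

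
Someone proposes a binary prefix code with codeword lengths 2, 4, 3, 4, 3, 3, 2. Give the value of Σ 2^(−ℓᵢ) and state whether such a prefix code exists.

With common denominator 2^4 = 16: Σ 2^(−ℓᵢ) = 4/16 + 1/16 + 2/16 + 1/16 + 2/16 + 2/16 + 4/16 = 16/16 = 1.
Kraft's inequality requires Σ ≤ 1; here Σ = 1 ≤ 1, so such a prefix code exists.

1; yes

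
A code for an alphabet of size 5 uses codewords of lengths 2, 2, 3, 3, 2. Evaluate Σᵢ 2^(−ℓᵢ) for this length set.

With common denominator 2^3 = 8: Σ 2^(−ℓᵢ) = 2/8 + 2/8 + 1/8 + 1/8 + 2/8 = 8/8 = 1.

1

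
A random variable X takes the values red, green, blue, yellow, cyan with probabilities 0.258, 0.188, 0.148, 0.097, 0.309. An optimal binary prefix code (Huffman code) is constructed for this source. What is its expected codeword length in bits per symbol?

2.245 bits/symbol

Repeatedly combine the two least-probable nodes; the expected code length is the sum of the merged weights.
merge 97/1000 + 37/250 → 49/200
merge 47/250 + 49/200 → 433/1000
merge 129/500 + 309/1000 → 567/1000
merge 433/1000 + 567/1000 → 1
L = 49/200 + 433/1000 + 567/1000 + 1 = 449/200 = 2.245 bits/symbol.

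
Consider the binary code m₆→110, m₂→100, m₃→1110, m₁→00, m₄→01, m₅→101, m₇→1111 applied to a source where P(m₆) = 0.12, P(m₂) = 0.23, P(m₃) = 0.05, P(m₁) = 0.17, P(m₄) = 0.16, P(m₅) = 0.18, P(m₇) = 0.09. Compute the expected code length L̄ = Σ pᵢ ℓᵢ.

2.81 bits/symbol

L̄ = Σ pᵢ·ℓᵢ = 0.12·3 + 0.23·3 + 0.05·4 + 0.17·2 + 0.16·2 + 0.18·3 + 0.09·4 = 2.81 bits/symbol.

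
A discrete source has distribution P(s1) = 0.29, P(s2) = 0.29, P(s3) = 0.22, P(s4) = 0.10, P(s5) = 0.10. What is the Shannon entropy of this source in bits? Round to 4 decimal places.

2.1808 bits

H = −Σ pᵢ log₂ pᵢ.
−0.29·log₂(0.29) = 0.5179
−0.29·log₂(0.29) = 0.5179
−0.22·log₂(0.22) = 0.4806
−0.10·log₂(0.10) = 0.3322
−0.10·log₂(0.10) = 0.3322
Sum ≈ 2.1808 → 2.1808 bits.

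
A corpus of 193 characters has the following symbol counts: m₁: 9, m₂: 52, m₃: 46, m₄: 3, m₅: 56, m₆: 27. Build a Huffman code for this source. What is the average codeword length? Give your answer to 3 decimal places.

2.264 bits/symbol

Probabilities are the counts divided by 193.
Repeatedly combine the two least-probable nodes; the expected code length is the sum of the merged weights.
merge 3/193 + 9/193 → 12/193
merge 12/193 + 27/193 → 39/193
merge 39/193 + 46/193 → 85/193
merge 52/193 + 56/193 → 108/193
merge 85/193 + 108/193 → 1
L = 12/193 + 39/193 + 85/193 + 108/193 + 1 = 437/193 ≈ 2.264 bits/symbol.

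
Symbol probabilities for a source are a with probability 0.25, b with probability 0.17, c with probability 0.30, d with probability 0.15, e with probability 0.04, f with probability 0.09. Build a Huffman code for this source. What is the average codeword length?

Repeatedly combine the two least-probable nodes; the expected code length is the sum of the merged weights.
merge 1/25 + 9/100 → 13/100
merge 13/100 + 3/20 → 7/25
merge 17/100 + 1/4 → 21/50
merge 7/25 + 3/10 → 29/50
merge 21/50 + 29/50 → 1
L = 13/100 + 7/25 + 21/50 + 29/50 + 1 = 241/100 = 2.41 bits/symbol.

2.41 bits/symbol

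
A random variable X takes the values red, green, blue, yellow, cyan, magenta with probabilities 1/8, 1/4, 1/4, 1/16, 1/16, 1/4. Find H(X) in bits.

2.375 bits

Each probability is a power of 1/2, so log₂(1/p) is an integer.
H = Σ p·log₂(1/p) = 1/8·3 + 1/4·2 + 1/4·2 + 1/16·4 + 1/16·4 + 1/4·2 = 2.375 bits.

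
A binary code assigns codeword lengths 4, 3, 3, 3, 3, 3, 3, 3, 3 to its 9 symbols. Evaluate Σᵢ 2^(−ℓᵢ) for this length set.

1.0625

With common denominator 2^4 = 16: Σ 2^(−ℓᵢ) = 1/16 + 2/16 + 2/16 + 2/16 + 2/16 + 2/16 + 2/16 + 2/16 + 2/16 = 17/16 = 1.0625.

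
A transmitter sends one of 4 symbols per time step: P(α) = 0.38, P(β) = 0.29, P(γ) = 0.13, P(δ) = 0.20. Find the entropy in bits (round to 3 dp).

H = −Σ pᵢ log₂ pᵢ.
−0.38·log₂(0.38) = 0.5305
−0.29·log₂(0.29) = 0.5179
−0.13·log₂(0.13) = 0.3826
−0.20·log₂(0.20) = 0.4644
Sum ≈ 1.8954 → 1.895 bits.

1.895 bits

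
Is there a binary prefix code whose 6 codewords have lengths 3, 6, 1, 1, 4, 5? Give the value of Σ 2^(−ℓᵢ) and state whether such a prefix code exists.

With common denominator 2^6 = 64: Σ 2^(−ℓᵢ) = 8/64 + 1/64 + 32/64 + 32/64 + 4/64 + 2/64 = 79/64 = 1.234375.
Kraft's inequality requires Σ ≤ 1; here Σ = 1.234375 > 1, so no such prefix code exists.

1.234375; no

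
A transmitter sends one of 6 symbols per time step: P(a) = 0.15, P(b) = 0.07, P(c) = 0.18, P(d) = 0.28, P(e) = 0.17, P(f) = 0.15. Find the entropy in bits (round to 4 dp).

H = −Σ pᵢ log₂ pᵢ.
−0.15·log₂(0.15) = 0.4105
−0.07·log₂(0.07) = 0.2686
−0.18·log₂(0.18) = 0.4453
−0.28·log₂(0.28) = 0.5142
−0.17·log₂(0.17) = 0.4346
−0.15·log₂(0.15) = 0.4105
Sum ≈ 2.4838 → 2.4838 bits.

2.4838 bits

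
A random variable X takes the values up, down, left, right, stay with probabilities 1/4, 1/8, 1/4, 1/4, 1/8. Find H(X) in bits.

Each probability is a power of 1/2, so log₂(1/p) is an integer.
H = Σ p·log₂(1/p) = 1/4·2 + 1/8·3 + 1/4·2 + 1/4·2 + 1/8·3 = 2.25 bits.

2.25 bits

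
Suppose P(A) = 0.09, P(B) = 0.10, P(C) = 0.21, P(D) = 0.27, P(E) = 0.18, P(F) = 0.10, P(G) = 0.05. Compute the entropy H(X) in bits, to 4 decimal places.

H = −Σ pᵢ log₂ pᵢ.
−0.09·log₂(0.09) = 0.3127
−0.10·log₂(0.10) = 0.3322
−0.21·log₂(0.21) = 0.4728
−0.27·log₂(0.27) = 0.5100
−0.18·log₂(0.18) = 0.4453
−0.10·log₂(0.10) = 0.3322
−0.05·log₂(0.05) = 0.2161
Sum ≈ 2.6213 → 2.6213 bits.

2.6213 bits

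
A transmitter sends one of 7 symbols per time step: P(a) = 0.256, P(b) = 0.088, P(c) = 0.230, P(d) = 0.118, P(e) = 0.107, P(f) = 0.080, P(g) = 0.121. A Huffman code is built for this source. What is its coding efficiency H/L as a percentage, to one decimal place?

Entropy H = −Σ p log₂ p ≈ 2.6685 bits.
Huffman merges: 2/25+11/125→21/125; 107/1000+59/500→9/40; 121/1000+21/125→289/1000; 9/40+23/100→91/200; 32/125+289/1000→109/200; 91/200+109/200→1. L = 1341/500 ≈ 2.6820.
Efficiency = H/L = 2.6685/2.6820 = 99.5%.

99.5%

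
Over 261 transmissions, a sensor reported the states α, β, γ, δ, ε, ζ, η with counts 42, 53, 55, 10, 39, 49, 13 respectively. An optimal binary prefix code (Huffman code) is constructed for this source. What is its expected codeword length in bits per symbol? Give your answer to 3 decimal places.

Probabilities are the counts divided by 261.
Repeatedly combine the two least-probable nodes; the expected code length is the sum of the merged weights.
merge 10/261 + 13/261 → 23/261
merge 23/261 + 13/87 → 62/261
merge 14/87 + 49/261 → 91/261
merge 53/261 + 55/261 → 12/29
merge 62/261 + 91/261 → 17/29
merge 12/29 + 17/29 → 1
L = 23/261 + 62/261 + 91/261 + 12/29 + 17/29 + 1 = 698/261 ≈ 2.674 bits/symbol.

2.674 bits/symbol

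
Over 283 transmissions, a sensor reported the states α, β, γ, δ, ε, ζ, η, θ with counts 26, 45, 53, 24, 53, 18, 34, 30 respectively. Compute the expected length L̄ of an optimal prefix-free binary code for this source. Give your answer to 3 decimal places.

Probabilities are the counts divided by 283.
Repeatedly combine the two least-probable nodes; the expected code length is the sum of the merged weights.
merge 18/283 + 24/283 → 42/283
merge 26/283 + 30/283 → 56/283
merge 34/283 + 42/283 → 76/283
merge 45/283 + 53/283 → 98/283
merge 53/283 + 56/283 → 109/283
merge 76/283 + 98/283 → 174/283
merge 109/283 + 174/283 → 1
L = 42/283 + 56/283 + 76/283 + 98/283 + 109/283 + 174/283 + 1 = 838/283 ≈ 2.961 bits/symbol.

2.961 bits/symbol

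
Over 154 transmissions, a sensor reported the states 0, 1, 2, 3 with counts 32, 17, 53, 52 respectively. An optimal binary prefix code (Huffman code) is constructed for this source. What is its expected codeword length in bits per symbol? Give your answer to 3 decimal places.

Probabilities are the counts divided by 154.
Repeatedly combine the two least-probable nodes; the expected code length is the sum of the merged weights.
merge 17/154 + 16/77 → 7/22
merge 7/22 + 26/77 → 101/154
merge 53/154 + 101/154 → 1
L = 7/22 + 101/154 + 1 = 152/77 ≈ 1.974 bits/symbol.

1.974 bits/symbol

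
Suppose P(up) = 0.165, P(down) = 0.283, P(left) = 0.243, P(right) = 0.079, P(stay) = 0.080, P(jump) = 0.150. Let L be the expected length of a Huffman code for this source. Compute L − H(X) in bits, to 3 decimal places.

Entropy H = −Σ p log₂ p ≈ 2.4316 bits.
Huffman merges: 79/1000+2/25→159/1000; 3/20+159/1000→309/1000; 33/200+243/1000→51/125; 283/1000+309/1000→74/125; 51/125+74/125→1. L = 617/250 ≈ 2.4680.
L − H = 2.4680 − 2.4316 = 0.036 bits.

0.036 bits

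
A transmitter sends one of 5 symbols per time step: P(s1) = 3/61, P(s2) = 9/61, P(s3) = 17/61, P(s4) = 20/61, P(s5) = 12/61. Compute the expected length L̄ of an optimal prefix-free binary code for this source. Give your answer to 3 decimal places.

2.197 bits/symbol

Repeatedly combine the two least-probable nodes; the expected code length is the sum of the merged weights.
merge 3/61 + 9/61 → 12/61
merge 12/61 + 12/61 → 24/61
merge 17/61 + 20/61 → 37/61
merge 24/61 + 37/61 → 1
L = 12/61 + 24/61 + 37/61 + 1 = 134/61 ≈ 2.197 bits/symbol.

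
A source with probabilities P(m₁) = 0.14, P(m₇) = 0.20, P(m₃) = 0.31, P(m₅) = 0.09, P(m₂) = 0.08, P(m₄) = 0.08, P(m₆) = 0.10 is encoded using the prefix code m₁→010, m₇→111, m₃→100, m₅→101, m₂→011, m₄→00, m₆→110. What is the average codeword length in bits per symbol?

2.92 bits/symbol

L̄ = Σ pᵢ·ℓᵢ = 0.14·3 + 0.20·3 + 0.31·3 + 0.09·3 + 0.08·3 + 0.08·2 + 0.10·3 = 2.92 bits/symbol.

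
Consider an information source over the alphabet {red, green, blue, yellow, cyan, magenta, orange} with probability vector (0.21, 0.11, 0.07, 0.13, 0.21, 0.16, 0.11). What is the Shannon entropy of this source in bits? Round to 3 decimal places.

2.720 bits

H = −Σ pᵢ log₂ pᵢ.
−0.21·log₂(0.21) = 0.4728
−0.11·log₂(0.11) = 0.3503
−0.07·log₂(0.07) = 0.2686
−0.13·log₂(0.13) = 0.3826
−0.21·log₂(0.21) = 0.4728
−0.16·log₂(0.16) = 0.4230
−0.11·log₂(0.11) = 0.3503
Sum ≈ 2.7204 → 2.720 bits.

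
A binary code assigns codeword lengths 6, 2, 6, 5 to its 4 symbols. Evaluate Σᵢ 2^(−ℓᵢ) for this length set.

With common denominator 2^6 = 64: Σ 2^(−ℓᵢ) = 1/64 + 16/64 + 1/64 + 2/64 = 20/64 = 0.3125.

0.3125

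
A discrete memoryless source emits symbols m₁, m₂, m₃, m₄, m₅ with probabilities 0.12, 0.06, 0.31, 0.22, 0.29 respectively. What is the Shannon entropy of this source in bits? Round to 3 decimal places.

H = −Σ pᵢ log₂ pᵢ.
−0.12·log₂(0.12) = 0.3671
−0.06·log₂(0.06) = 0.2435
−0.31·log₂(0.31) = 0.5238
−0.22·log₂(0.22) = 0.4806
−0.29·log₂(0.29) = 0.5179
Sum ≈ 2.1329 → 2.133 bits.

2.133 bits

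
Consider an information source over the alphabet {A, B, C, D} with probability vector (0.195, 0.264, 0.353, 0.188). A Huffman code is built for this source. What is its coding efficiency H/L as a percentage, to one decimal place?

97.5%

Entropy H = −Σ p log₂ p ≈ 1.9507 bits.
Huffman merges: 47/250+39/200→383/1000; 33/125+353/1000→617/1000; 383/1000+617/1000→1. L = 2 ≈ 2.0000.
Efficiency = H/L = 1.9507/2.0000 = 97.5%.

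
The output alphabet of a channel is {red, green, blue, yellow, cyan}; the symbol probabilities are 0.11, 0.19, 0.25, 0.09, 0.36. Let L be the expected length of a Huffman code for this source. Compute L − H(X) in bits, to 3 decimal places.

Entropy H = −Σ p log₂ p ≈ 2.1488 bits.
Huffman merges: 9/100+11/100→1/5; 19/100+1/5→39/100; 1/4+9/25→61/100; 39/100+61/100→1. L = 11/5 ≈ 2.2000.
L − H = 2.2000 − 2.1488 = 0.051 bits.

0.051 bits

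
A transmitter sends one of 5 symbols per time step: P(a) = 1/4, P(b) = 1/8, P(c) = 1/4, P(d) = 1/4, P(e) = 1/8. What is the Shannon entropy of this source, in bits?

Each probability is a power of 1/2, so log₂(1/p) is an integer.
H = Σ p·log₂(1/p) = 1/4·2 + 1/8·3 + 1/4·2 + 1/4·2 + 1/8·3 = 2.25 bits.

2.25 bits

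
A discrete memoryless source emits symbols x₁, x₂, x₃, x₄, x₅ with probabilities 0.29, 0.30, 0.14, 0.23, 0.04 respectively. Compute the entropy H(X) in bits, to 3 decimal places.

H = −Σ pᵢ log₂ pᵢ.
−0.29·log₂(0.29) = 0.5179
−0.30·log₂(0.30) = 0.5211
−0.14·log₂(0.14) = 0.3971
−0.23·log₂(0.23) = 0.4877
−0.04·log₂(0.04) = 0.1858
Sum ≈ 2.1095 → 2.110 bits.

2.110 bits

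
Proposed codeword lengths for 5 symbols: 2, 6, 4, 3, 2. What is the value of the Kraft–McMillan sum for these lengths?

With common denominator 2^6 = 64: Σ 2^(−ℓᵢ) = 16/64 + 1/64 + 4/64 + 8/64 + 16/64 = 45/64 = 0.703125.

0.703125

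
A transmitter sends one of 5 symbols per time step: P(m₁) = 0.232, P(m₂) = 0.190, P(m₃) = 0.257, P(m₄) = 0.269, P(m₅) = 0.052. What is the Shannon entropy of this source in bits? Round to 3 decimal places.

2.179 bits

H = −Σ pᵢ log₂ pᵢ.
−0.232·log₂(0.232) = 0.4890
−0.190·log₂(0.190) = 0.4552
−0.257·log₂(0.257) = 0.5038
−0.269·log₂(0.269) = 0.5096
−0.052·log₂(0.052) = 0.2218
Sum ≈ 2.1794 → 2.179 bits.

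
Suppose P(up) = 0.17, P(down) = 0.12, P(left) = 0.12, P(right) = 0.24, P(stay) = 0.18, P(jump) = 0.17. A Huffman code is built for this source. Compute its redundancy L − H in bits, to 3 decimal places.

0.037 bits

Entropy H = −Σ p log₂ p ≈ 2.5428 bits.
Huffman merges: 3/25+3/25→6/25; 17/100+17/100→17/50; 9/50+6/25→21/50; 6/25+17/50→29/50; 21/50+29/50→1. L = 129/50 ≈ 2.5800.
L − H = 2.5800 − 2.5428 = 0.037 bits.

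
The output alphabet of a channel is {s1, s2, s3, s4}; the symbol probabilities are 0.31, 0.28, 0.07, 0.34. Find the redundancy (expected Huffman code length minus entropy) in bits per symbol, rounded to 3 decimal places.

Entropy H = −Σ p log₂ p ≈ 1.8357 bits.
Huffman merges: 7/100+7/25→7/20; 31/100+17/50→13/20; 7/20+13/20→1. L = 2 ≈ 2.0000.
L − H = 2.0000 − 1.8357 = 0.164 bits.

0.164 bits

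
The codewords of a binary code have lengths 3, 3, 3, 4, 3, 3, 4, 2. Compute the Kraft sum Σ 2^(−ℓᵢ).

1

With common denominator 2^4 = 16: Σ 2^(−ℓᵢ) = 2/16 + 2/16 + 2/16 + 1/16 + 2/16 + 2/16 + 1/16 + 4/16 = 16/16 = 1.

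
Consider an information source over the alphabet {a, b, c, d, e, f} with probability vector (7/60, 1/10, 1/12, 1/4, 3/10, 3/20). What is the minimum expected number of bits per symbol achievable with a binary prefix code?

2.45 bits/symbol

Repeatedly combine the two least-probable nodes; the expected code length is the sum of the merged weights.
merge 1/12 + 1/10 → 11/60
merge 7/60 + 3/20 → 4/15
merge 11/60 + 1/4 → 13/30
merge 4/15 + 3/10 → 17/30
merge 13/30 + 17/30 → 1
L = 11/60 + 4/15 + 13/30 + 17/30 + 1 = 49/20 = 2.45 bits/symbol.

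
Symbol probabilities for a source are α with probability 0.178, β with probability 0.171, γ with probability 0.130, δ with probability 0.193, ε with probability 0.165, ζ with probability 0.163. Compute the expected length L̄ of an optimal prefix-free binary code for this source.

Repeatedly combine the two least-probable nodes; the expected code length is the sum of the merged weights.
merge 13/100 + 163/1000 → 293/1000
merge 33/200 + 171/1000 → 42/125
merge 89/500 + 193/1000 → 371/1000
merge 293/1000 + 42/125 → 629/1000
merge 371/1000 + 629/1000 → 1
L = 293/1000 + 42/125 + 371/1000 + 629/1000 + 1 = 2629/1000 = 2.629 bits/symbol.

2.629 bits/symbol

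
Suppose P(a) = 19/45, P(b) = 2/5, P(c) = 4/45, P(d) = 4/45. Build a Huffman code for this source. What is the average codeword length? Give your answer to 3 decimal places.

1.756 bits/symbol

Repeatedly combine the two least-probable nodes; the expected code length is the sum of the merged weights.
merge 4/45 + 4/45 → 8/45
merge 8/45 + 2/5 → 26/45
merge 19/45 + 26/45 → 1
L = 8/45 + 26/45 + 1 = 79/45 ≈ 1.756 bits/symbol.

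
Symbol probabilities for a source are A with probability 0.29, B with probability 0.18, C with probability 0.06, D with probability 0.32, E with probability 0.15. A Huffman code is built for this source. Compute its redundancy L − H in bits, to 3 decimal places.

Entropy H = −Σ p log₂ p ≈ 2.1433 bits.
Huffman merges: 3/50+3/20→21/100; 9/50+21/100→39/100; 29/100+8/25→61/100; 39/100+61/100→1. L = 221/100 ≈ 2.2100.
L − H = 2.2100 − 2.1433 = 0.067 bits.

0.067 bits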